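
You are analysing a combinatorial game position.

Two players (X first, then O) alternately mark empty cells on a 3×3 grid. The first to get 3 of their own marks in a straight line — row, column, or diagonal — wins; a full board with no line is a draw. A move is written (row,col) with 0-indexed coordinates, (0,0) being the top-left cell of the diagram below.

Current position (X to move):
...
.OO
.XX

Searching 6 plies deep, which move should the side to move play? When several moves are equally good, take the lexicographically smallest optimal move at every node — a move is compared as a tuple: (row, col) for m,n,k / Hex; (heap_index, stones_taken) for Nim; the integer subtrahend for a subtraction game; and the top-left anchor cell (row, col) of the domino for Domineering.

X's best at [.../.OO/.XX]: (2,0)

p1 X@[.../.OO/.XX]: (0,0)[X../.OO/.XX]-1 (0,1)[.X./.OO/.XX]-1 (0,2)[..X/.OO/.XX]-1 (1,0)[.../XOO/.XX]+0 (2,0)[.../.OO/XXX]+1*
p2 O@[.../.OO/XXX] terminal -1; root [.../.OO/.XX] d6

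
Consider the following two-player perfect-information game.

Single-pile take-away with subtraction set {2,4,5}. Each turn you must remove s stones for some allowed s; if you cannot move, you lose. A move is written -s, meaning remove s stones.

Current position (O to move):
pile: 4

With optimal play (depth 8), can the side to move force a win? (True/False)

ply 1, O at 4 | -2=-1→2; -4=+1→0*
ply 2: 0 is terminal -1 (X); from 4 depth 8

O winning at [4]: True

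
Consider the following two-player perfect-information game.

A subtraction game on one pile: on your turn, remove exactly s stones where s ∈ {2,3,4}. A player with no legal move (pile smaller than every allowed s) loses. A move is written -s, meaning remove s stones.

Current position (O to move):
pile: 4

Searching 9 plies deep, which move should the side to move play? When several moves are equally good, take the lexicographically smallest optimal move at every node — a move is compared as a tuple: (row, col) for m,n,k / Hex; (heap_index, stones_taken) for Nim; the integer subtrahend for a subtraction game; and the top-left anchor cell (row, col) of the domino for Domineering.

O's best at [4]: -3

p1 O@[4]: -2[2]-1 -3[1]+1* -4[0]+1
p2 X@[1] terminal -1; root [4] d9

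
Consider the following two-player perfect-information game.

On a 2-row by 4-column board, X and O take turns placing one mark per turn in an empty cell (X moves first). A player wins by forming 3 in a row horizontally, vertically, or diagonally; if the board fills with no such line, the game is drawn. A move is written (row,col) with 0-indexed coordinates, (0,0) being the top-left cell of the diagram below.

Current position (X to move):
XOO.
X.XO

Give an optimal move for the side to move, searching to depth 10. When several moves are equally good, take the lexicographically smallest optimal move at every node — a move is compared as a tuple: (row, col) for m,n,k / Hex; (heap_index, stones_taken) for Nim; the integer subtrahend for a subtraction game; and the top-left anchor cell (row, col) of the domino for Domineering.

X's best at [XOO./X.XO]: (1,1)

ply 1, X at XOO./X.XO | (0,3)=+0→XOOX/X.XO; (1,1)=+1→XOO./XXXO*
ply 2: XOO./XXXO is terminal -1 (O); from XOO./X.XO depth 10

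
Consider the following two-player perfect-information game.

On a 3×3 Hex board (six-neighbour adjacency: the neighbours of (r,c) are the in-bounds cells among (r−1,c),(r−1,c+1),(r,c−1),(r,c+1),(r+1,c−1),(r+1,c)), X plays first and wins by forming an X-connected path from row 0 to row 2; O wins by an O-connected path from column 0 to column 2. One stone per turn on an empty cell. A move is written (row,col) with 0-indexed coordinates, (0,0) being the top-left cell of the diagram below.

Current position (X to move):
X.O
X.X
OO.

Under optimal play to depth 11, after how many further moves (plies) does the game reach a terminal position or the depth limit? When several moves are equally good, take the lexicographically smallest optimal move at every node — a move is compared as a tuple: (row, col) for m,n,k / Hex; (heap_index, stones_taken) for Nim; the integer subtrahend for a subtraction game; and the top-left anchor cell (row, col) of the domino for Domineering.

PV length from [X.O/X.X/OO.]: 2 plies

[X.O/X.X/OO.] X move#1: (0,1):-1/XXO/X.X/OO.*, (1,1):-1/X.O/XXX/OO., (2,2):-1/X.O/X.X/OOX
[XXO/X.X/OO.] O move#2: (1,1):+1/XXO/XOX/OO.*, (2,2):+1/XXO/X.X/OOO
[XXO/XOX/OO.] end (terminal -1, X#3); searched X.O/X.X/OO. to 11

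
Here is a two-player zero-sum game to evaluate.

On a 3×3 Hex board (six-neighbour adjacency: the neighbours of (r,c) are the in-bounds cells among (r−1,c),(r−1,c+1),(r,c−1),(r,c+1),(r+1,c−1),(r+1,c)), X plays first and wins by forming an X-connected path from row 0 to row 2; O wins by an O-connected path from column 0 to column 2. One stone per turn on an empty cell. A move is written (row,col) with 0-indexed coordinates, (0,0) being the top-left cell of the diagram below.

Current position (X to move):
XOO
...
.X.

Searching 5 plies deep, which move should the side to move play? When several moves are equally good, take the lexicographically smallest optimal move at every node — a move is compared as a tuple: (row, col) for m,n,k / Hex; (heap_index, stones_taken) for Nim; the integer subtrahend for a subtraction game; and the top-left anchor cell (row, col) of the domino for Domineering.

X's best at [XOO/.../.X.]: (1,0)

[XOO/.../.X.] X move#1: (1,0):+1/XOO/X../.X.*, (1,1):-1/XOO/.X./.X., (1,2):-1/XOO/..X/.X., (2,0):-1/XOO/.../XX., (2,2):-1/XOO/.../.XX
[XOO/X../.X.] O move#2: (1,1):-1/XOO/XO./.X.*, (1,2):-1/XOO/X.O/.X., (2,0):-1/XOO/X../OX., (2,2):-1/XOO/X../.XO
[XOO/XO./.X.] X move#3: (1,2):-1/XOO/XOX/.X., (2,0):+1/XOO/XO./XX.*, (2,2):-1/XOO/XO./.XX
[XOO/XO./XX.] end (terminal -1, O#4); searched XOO/.../.X. to 5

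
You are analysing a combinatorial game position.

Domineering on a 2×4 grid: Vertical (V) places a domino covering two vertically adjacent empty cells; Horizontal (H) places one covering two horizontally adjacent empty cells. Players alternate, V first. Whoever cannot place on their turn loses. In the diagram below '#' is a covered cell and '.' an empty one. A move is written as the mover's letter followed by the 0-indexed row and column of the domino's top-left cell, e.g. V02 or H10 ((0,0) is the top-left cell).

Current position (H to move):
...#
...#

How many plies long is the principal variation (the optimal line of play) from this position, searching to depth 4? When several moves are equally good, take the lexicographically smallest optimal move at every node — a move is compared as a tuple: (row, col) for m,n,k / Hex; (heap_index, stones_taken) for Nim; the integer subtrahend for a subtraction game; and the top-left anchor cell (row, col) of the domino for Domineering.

PV length from [...#/...#]: 3 plies

p1 H@[...#/...#]: H00[##.#/...#]+1* H01[.###/...#]+1 H10[...#/##.#]+1 H11[...#/.###]+1
p2 V@[##.#/...#]: V02[####/..##]-1*
p3 H@[####/..##]: H10[####/####]+1*
p4 V@[####/####] terminal -1; root [...#/...#] d4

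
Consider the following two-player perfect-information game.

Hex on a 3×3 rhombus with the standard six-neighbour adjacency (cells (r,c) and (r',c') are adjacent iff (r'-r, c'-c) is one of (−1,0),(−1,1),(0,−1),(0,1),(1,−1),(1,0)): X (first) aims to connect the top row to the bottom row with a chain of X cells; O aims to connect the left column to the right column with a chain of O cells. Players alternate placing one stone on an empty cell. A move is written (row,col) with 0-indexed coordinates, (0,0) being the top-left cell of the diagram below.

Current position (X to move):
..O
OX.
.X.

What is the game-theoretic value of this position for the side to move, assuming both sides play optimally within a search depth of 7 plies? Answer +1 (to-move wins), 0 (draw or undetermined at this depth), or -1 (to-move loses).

p1 X@[..O/OX./.X.]: (0,0)[X.O/OX./.X.]-1 (0,1)[.XO/OX./.X.]+1* (1,2)[..O/OXX/.X.]-1 (2,0)[..O/OX./XX.]-1 (2,2)[..O/OX./.XX]-1
p2 O@[.XO/OX./.X.] terminal -1; root [..O/OX./.X.] d7

value(..O/OX./.X., X) = +1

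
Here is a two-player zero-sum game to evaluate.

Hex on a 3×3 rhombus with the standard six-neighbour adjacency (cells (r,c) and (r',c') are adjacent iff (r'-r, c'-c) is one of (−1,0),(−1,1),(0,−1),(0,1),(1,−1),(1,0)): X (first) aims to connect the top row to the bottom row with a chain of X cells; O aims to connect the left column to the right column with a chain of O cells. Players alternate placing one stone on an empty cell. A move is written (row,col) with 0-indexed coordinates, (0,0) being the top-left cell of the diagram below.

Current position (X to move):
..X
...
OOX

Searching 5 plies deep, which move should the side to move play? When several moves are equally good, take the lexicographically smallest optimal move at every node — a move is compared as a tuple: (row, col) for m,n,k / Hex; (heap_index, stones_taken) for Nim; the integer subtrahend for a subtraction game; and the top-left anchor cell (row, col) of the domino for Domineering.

X's best at [..X/.../OOX]: (1,2)

[..X/.../OOX] X move#1: (0,0):-1/X.X/.../OOX, (0,1):-1/.XX/.../OOX, (1,0):-1/..X/X../OOX, (1,1):-1/..X/.X./OOX, (1,2):+1/..X/..X/OOX*
[..X/..X/OOX] end (terminal -1, O#2); searched ..X/.../OOX to 5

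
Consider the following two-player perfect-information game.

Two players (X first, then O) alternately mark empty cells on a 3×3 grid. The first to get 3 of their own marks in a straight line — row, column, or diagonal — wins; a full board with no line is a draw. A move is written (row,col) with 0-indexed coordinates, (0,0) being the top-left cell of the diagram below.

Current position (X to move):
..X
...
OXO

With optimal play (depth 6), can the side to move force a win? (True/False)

p1 X@[..X/.../OXO]: (0,0)[X.X/.../OXO]+0 (0,1)[.XX/.../OXO]+1* (1,0)[..X/X../OXO]+0 (1,1)[..X/.X./OXO]+0 (1,2)[..X/..X/OXO]-1
p2 O@[.XX/.../OXO]: (0,0)[OXX/.../OXO]-1* (1,0)[.XX/O../OXO]-1 (1,1)[.XX/.O./OXO]-1 (1,2)[.XX/..O/OXO]-1
p3 X@[OXX/.../OXO]: (1,0)[OXX/X../OXO]-1 (1,1)[OXX/.X./OXO]+1* (1,2)[OXX/..X/OXO]-1
p4 O@[OXX/.X./OXO] terminal -1; root [..X/.../OXO] d6

X winning at [..X/.../OXO]: True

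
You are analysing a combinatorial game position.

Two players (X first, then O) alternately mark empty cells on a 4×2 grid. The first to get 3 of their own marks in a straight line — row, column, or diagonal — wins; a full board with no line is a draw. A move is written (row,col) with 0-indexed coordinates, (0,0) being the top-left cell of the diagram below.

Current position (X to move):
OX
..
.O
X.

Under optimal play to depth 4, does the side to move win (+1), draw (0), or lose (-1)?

p1 X@[OX/../.O/X.]: (1,0)[OX/X./.O/X.]+0* (1,1)[OX/.X/.O/X.]+0 (2,0)[OX/../XO/X.]+0 (3,1)[OX/../.O/XX]+0
p2 O@[OX/X./.O/X.]: (1,1)[OX/XO/.O/X.]-1 (2,0)[OX/X./OO/X.]+0* (3,1)[OX/X./.O/XO]-1
p3 X@[OX/X./OO/X.]: (1,1)[OX/XX/OO/X.]+0* (3,1)[OX/X./OO/XX]+0
p4 O@[OX/XX/OO/X.]: (3,1)[OX/XX/OO/XO]+0*
p5 X@[OX/XX/OO/XO] terminal +0; root [OX/../.O/X.] d4

value(OX/../.O/X., X) = 0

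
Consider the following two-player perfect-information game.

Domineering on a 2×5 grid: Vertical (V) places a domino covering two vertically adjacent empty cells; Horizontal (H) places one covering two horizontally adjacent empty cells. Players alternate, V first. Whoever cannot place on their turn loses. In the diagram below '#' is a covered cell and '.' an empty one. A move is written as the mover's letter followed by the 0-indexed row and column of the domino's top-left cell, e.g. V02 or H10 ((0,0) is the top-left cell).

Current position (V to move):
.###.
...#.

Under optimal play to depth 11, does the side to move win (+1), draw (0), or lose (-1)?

value(.###./...#., V) = +1

p1 V@[.###./...#.]: V00[####./#..#.]+1* V04[.####/...##]-1
p2 H@[####./#..#.]: H11[####./####.]-1*
p3 V@[####./####.]: V04[#####/#####]+1*
p4 H@[#####/#####] terminal -1; root [.###./...#.] d11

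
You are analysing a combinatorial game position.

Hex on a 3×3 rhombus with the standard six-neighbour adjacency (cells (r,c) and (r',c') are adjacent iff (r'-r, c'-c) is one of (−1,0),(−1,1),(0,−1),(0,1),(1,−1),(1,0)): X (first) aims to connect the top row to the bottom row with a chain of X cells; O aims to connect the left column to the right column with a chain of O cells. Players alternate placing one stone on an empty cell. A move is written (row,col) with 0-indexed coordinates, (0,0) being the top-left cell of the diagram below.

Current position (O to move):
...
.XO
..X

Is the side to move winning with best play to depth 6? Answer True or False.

O winning at [.../.XO/..X]: False

p1 O@[.../.XO/..X]: (0,0)[O../.XO/..X]-1* (0,1)[.O./.XO/..X]-1 (0,2)[..O/.XO/..X]-1 (1,0)[.../OXO/..X]-1 (2,0)[.../.XO/O.X]-1 (2,1)[.../.XO/.OX]-1
p2 X@[O../.XO/..X]: (0,1)[OX./.XO/..X]+1* (0,2)[O.X/.XO/..X]+1 (1,0)[O../XXO/..X]+1 (2,0)[O../.XO/X.X]+1 (2,1)[O../.XO/.XX]+1
p3 O@[OX./.XO/..X]: (0,2)[OXO/.XO/..X]-1* (1,0)[OX./OXO/..X]-1 (2,0)[OX./.XO/O.X]-1 (2,1)[OX./.XO/.OX]-1
p4 X@[OXO/.XO/..X]: (1,0)[OXO/XXO/..X]+1* (2,0)[OXO/.XO/X.X]+1 (2,1)[OXO/.XO/.XX]+1
p5 O@[OXO/XXO/..X]: (2,0)[OXO/XXO/O.X]-1* (2,1)[OXO/XXO/.OX]-1
p6 X@[OXO/XXO/O.X]: (2,1)[OXO/XXO/OXX]+1*
p7 O@[OXO/XXO/OXX] terminal -1; root [.../.XO/..X] d6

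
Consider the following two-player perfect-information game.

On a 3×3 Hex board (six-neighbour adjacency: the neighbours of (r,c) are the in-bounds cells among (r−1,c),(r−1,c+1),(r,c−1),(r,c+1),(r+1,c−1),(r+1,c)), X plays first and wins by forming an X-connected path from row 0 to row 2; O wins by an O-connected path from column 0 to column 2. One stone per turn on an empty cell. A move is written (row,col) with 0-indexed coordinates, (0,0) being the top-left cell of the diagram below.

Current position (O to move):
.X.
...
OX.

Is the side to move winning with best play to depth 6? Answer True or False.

[.X./.../OX.] O move#1: (0,0):-1/OX./.../OX., (0,2):-1/.XO/.../OX., (1,0):-1/.X./O../OX., (1,1):+1/.X./.O./OX.*, (1,2):-1/.X./..O/OX., (2,2):-1/.X./.../OXO
[.X./.O./OX.] X move#2: (0,0):-1/XX./.O./OX.*, (0,2):-1/.XX/.O./OX., (1,0):-1/.X./XO./OX., (1,2):-1/.X./.OX/OX., (2,2):-1/.X./.O./OXX
[XX./.O./OX.] O move#3: (0,2):+1/XXO/.O./OX.*, (1,0):+1/XX./OO./OX., (1,2):+1/XX./.OO/OX., (2,2):+1/XX./.O./OXO
[XXO/.O./OX.] end (terminal -1, X#4); searched .X./.../OX. to 6

O winning at [.X./.../OX.]: True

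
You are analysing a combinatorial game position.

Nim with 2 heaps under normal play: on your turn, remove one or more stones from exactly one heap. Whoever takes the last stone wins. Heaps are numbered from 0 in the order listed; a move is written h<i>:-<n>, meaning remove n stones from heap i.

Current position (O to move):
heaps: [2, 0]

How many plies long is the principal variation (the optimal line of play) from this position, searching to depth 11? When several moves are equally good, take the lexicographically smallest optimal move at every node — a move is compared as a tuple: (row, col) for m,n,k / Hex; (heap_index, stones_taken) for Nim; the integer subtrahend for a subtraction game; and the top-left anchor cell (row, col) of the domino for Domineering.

PV length from [(2,0)]: 1 ply

p1 O@[(2,0)]: h0:-1[(1,0)]-1 h0:-2[(0,0)]+1*
p2 X@[(0,0)] terminal -1; root [(2,0)] d11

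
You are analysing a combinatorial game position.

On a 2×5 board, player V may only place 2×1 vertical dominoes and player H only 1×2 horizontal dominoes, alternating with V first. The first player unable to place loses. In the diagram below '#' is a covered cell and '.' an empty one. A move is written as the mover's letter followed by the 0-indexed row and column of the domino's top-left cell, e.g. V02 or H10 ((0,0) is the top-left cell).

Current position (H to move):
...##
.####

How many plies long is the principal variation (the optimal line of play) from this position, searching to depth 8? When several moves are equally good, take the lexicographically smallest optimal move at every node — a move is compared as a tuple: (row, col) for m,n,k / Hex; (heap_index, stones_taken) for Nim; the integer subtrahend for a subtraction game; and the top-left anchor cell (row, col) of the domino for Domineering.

PV length from [...##/.####]: 1 ply

p1 H@[...##/.####]: H00[##.##/.####]+1* H01[.####/.####]-1
p2 V@[##.##/.####] terminal -1; root [...##/.####] d8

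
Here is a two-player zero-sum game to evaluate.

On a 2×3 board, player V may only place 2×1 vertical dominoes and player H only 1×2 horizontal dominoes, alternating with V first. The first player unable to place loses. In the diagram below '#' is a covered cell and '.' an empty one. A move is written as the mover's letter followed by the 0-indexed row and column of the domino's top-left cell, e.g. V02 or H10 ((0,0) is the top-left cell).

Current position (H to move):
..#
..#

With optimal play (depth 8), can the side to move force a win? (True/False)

H winning at [..#/..#]: True

p1 H@[..#/..#]: H00[###/..#]+1* H10[..#/###]+1
p2 V@[###/..#] terminal -1; root [..#/..#] d8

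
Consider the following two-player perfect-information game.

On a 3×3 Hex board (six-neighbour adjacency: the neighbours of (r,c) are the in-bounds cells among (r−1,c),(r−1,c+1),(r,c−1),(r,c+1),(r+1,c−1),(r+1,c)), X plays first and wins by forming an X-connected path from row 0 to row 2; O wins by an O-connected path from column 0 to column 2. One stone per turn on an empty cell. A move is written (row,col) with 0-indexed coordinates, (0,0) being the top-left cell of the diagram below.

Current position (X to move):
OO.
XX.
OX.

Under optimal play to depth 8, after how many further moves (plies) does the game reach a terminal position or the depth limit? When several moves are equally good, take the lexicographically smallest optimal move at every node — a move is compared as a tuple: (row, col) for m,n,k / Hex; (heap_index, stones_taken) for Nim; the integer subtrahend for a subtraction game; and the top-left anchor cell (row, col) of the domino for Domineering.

[OO./XX./OX.] X move#1: (0,2):+1/OOX/XX./OX.*, (1,2):-1/OO./XXX/OX., (2,2):-1/OO./XX./OXX
[OOX/XX./OX.] end (terminal -1, O#2); searched OO./XX./OX. to 8

PV length from [OO./XX./OX.]: 1 ply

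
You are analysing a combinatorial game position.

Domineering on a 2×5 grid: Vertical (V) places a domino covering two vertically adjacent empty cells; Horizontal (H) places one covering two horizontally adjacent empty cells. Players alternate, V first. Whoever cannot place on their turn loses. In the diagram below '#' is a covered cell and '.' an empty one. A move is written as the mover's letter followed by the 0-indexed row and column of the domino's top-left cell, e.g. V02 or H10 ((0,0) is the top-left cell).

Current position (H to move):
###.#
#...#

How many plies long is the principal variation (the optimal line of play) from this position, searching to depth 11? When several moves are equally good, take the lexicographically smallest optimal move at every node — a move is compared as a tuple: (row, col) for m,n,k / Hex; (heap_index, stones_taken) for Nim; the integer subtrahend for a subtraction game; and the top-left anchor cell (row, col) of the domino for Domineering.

p1 H@[###.#/#...#]: H11[###.#/###.#]-1 H12[###.#/#.###]+1*
p2 V@[###.#/#.###] terminal -1; root [###.#/#...#] d11

PV length from [###.#/#...#]: 1 ply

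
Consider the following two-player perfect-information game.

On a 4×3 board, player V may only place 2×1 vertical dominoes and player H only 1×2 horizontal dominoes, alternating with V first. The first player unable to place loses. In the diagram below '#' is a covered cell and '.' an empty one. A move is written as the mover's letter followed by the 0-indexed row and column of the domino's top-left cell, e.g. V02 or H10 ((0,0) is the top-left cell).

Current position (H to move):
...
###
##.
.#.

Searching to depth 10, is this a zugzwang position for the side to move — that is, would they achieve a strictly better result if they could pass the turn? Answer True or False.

zugzwang(.../###/##./.#., H) = True

p1 H@[.../###/##./.#.]: H00[##./###/##./.#.]-1* H01[.##/###/##./.#.]-1
p2 V@[##./###/##./.#.]: V22[##./###/###/.##]+1*
p3 H@[##./###/###/.##] terminal -1; root [.../###/##./.#.] d10
suppose H passes — search the same position with V to move:
pass> p1 V@[.../###/##./.#.]: V22[.../###/###/.##]-1*
pass> p2 H@[.../###/###/.##]: H00[##./###/###/.##]+1* H01[.##/###/###/.##]+1
pass> p3 V@[##./###/###/.##] terminal -1; root [.../###/##./.#.] d10
for H: play -1, pass +1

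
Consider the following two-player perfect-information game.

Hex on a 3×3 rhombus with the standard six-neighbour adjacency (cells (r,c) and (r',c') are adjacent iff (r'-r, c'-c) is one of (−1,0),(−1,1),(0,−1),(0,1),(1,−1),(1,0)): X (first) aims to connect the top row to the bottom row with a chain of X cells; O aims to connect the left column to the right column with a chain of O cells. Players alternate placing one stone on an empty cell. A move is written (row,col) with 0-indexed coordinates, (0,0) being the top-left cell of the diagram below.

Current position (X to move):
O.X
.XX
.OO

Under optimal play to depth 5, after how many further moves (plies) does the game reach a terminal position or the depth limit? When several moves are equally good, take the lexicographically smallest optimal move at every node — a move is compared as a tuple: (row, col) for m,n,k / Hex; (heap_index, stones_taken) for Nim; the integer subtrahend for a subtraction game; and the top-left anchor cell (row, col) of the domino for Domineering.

ply 1, X at O.X/.XX/.OO | (0,1)=-1→OXX/.XX/.OO; (1,0)=-1→O.X/XXX/.OO; (2,0)=+1→O.X/.XX/XOO*
ply 2: O.X/.XX/XOO is terminal -1 (O); from O.X/.XX/.OO depth 5

PV length from [O.X/.XX/.OO]: 1 ply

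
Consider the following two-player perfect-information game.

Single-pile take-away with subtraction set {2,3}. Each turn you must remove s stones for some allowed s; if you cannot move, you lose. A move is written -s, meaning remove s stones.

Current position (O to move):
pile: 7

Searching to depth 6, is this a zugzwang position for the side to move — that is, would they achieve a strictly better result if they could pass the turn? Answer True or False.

zugzwang(7, O) = False

[7] O move#1: -2:+1/5*, -3:-1/4
[5] X move#2: -2:-1/3*, -3:-1/2
[3] O move#3: -2:+1/1*, -3:+1/0
[1] end (terminal -1, X#4); searched 7 to 6
suppose O passes — search the same position with X to move:
pass> [7] X move#1: -2:+1/5*, -3:-1/4
pass> [5] O move#2: -2:-1/3*, -3:-1/2
pass> [3] X move#3: -2:+1/1*, -3:+1/0
pass> [1] end (terminal -1, O#4); searched 7 to 6
for O: play +1, pass -1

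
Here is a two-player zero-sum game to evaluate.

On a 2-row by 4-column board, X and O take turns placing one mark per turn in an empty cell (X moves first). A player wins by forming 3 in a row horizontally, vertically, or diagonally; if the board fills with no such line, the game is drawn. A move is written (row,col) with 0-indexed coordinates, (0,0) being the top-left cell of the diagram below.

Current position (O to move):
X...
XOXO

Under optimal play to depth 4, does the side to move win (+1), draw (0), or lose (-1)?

value(X.../XOXO, O) = 0

p1 O@[X.../XOXO]: (0,1)[XO../XOXO]+0* (0,2)[X.O./XOXO]+0 (0,3)[X..O/XOXO]+0
p2 X@[XO../XOXO]: (0,2)[XOX./XOXO]+0* (0,3)[XO.X/XOXO]+0
p3 O@[XOX./XOXO]: (0,3)[XOXO/XOXO]+0*
p4 X@[XOXO/XOXO] terminal +0; root [X.../XOXO] d4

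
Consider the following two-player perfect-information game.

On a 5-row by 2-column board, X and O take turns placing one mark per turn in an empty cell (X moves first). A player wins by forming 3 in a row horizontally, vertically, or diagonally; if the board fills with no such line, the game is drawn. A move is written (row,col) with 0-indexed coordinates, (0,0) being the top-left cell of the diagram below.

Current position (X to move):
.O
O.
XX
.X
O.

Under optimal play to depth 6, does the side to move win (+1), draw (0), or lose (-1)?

[.O/O./XX/.X/O.] X move#1: (0,0):+1/XO/O./XX/.X/O.*, (1,1):+1/.O/OX/XX/.X/O., (3,0):+1/.O/O./XX/XX/O., (4,1):+1/.O/O./XX/.X/OX
[XO/O./XX/.X/O.] O move#2: (1,1):-1/XO/OO/XX/.X/O.*, (3,0):-1/XO/O./XX/OX/O., (4,1):-1/XO/O./XX/.X/OO
[XO/OO/XX/.X/O.] X move#3: (3,0):+0/XO/OO/XX/XX/O., (4,1):+1/XO/OO/XX/.X/OX*
[XO/OO/XX/.X/OX] end (terminal -1, O#4); searched .O/O./XX/.X/O. to 6

value(.O/O./XX/.X/O., X) = +1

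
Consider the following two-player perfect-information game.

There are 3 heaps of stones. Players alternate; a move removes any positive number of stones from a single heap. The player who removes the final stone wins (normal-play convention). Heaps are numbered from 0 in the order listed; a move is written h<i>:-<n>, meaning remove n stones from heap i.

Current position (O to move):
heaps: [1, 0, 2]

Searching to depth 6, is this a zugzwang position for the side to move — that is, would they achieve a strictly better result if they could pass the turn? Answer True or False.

[(1,0,2)] O move#1: h0:-1:-1/(0,0,2), h2:-1:+1/(1,0,1)*, h2:-2:-1/(1,0,0)
[(1,0,1)] X move#2: h0:-1:-1/(0,0,1)*, h2:-1:-1/(1,0,0)
[(0,0,1)] O move#3: h2:-1:+1/(0,0,0)*
[(0,0,0)] end (terminal -1, X#4); searched (1,0,2) to 6
suppose O passes — search the same position with X to move:
pass> [(1,0,2)] X move#1: h0:-1:-1/(0,0,2), h2:-1:+1/(1,0,1)*, h2:-2:-1/(1,0,0)
pass> [(1,0,1)] O move#2: h0:-1:-1/(0,0,1)*, h2:-1:-1/(1,0,0)
pass> [(0,0,1)] X move#3: h2:-1:+1/(0,0,0)*
pass> [(0,0,0)] end (terminal -1, O#4); searched (1,0,2) to 6
for O: play +1, pass -1

zugzwang((1,0,2), O) = False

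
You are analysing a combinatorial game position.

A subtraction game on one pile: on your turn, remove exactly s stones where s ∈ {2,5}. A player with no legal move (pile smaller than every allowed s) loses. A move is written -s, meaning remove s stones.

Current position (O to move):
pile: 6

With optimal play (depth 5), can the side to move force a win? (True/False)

O winning at [6]: True

ply 1, O at 6 | -2=+1→4*; -5=+1→1
ply 2, X at 4 | -2=-1→2*
ply 3, O at 2 | -2=+1→0*
ply 4: 0 is terminal -1 (X); from 6 depth 5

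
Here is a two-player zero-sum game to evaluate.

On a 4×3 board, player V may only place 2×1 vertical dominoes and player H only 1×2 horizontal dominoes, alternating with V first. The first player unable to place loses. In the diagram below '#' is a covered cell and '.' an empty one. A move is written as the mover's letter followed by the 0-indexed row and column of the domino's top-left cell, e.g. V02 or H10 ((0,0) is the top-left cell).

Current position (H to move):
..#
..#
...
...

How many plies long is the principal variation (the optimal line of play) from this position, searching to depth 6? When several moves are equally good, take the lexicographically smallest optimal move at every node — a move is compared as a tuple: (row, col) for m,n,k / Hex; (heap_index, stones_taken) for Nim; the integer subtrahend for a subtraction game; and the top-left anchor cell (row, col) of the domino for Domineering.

[..#/..#/.../...] H move#1: H00:-1/###/..#/.../...*, H10:-1/..#/###/.../..., H20:-1/..#/..#/##./..., H21:-1/..#/..#/.##/..., H30:-1/..#/..#/.../##., H31:-1/..#/..#/.../.##
[###/..#/.../...] V move#2: V10:-1/###/#.#/#../..., V11:+1/###/.##/.#./...*, V20:-1/###/..#/#../#.., V21:+1/###/..#/.#./.#., V22:-1/###/..#/..#/..#
[###/.##/.#./...] H move#3: H30:-1/###/.##/.#./##.*, H31:-1/###/.##/.#./.##
[###/.##/.#./##.] V move#4: V10:+1/###/###/##./##.*, V22:+1/###/.##/.##/###
[###/###/##./##.] end (terminal -1, H#5); searched ..#/..#/.../... to 6

PV length from [..#/..#/.../...]: 4 plies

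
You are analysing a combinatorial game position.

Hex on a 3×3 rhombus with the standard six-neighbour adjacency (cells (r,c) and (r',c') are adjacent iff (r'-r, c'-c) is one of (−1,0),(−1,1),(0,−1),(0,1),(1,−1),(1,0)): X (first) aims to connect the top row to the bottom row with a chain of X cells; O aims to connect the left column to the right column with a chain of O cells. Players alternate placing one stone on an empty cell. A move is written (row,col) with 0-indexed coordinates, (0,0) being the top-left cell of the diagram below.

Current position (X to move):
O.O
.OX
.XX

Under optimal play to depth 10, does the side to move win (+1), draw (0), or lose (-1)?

value(O.O/.OX/.XX, X) = -1

ply 1, X at O.O/.OX/.XX | (0,1)=-1→OXO/.OX/.XX*; (1,0)=-1→O.O/XOX/.XX; (2,0)=-1→O.O/.OX/XXX
ply 2, O at OXO/.OX/.XX | (1,0)=+1→OXO/OOX/.XX*; (2,0)=+1→OXO/.OX/OXX
ply 3: OXO/OOX/.XX is terminal -1 (X); from O.O/.OX/.XX depth 10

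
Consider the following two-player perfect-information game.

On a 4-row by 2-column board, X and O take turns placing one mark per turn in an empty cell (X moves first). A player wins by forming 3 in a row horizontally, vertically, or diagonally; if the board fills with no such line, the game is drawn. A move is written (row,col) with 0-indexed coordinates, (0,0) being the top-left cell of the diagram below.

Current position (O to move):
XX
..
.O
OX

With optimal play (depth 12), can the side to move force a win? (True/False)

p1 O@[XX/../.O/OX]: (1,0)[XX/O./.O/OX]+0* (1,1)[XX/.O/.O/OX]+0 (2,0)[XX/../OO/OX]+0
p2 X@[XX/O./.O/OX]: (1,1)[XX/OX/.O/OX]-1 (2,0)[XX/O./XO/OX]+0*
p3 O@[XX/O./XO/OX]: (1,1)[XX/OO/XO/OX]+0*
p4 X@[XX/OO/XO/OX] terminal +0; root [XX/../.O/OX] d12

O winning at [XX/../.O/OX]: False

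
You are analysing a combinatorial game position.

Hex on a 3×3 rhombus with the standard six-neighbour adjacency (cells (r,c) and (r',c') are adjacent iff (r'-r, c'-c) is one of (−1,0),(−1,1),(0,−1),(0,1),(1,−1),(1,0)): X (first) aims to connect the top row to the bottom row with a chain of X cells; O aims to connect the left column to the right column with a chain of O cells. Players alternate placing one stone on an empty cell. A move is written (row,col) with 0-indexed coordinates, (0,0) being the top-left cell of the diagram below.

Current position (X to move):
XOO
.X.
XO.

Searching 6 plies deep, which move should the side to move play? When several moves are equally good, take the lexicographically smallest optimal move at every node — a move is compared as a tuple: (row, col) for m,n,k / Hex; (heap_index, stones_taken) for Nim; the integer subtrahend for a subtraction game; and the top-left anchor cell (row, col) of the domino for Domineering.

X's best at [XOO/.X./XO.]: (1,0)

p1 X@[XOO/.X./XO.]: (1,0)[XOO/XX./XO.]+1* (1,2)[XOO/.XX/XO.]-1 (2,2)[XOO/.X./XOX]-1
p2 O@[XOO/XX./XO.] terminal -1; root [XOO/.X./XO.] d6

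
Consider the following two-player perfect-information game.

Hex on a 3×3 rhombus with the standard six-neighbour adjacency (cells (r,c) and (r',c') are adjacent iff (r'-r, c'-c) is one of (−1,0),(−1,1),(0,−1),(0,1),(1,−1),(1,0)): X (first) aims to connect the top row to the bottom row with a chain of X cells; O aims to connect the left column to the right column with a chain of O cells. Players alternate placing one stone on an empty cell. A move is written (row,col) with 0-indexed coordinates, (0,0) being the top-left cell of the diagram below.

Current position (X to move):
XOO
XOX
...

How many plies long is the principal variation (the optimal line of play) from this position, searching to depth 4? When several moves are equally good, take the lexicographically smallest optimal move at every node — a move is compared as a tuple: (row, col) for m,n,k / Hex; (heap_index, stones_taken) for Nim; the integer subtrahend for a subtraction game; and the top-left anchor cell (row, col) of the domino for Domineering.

[XOO/XOX/...] X move#1: (2,0):+1/XOO/XOX/X..*, (2,1):-1/XOO/XOX/.X., (2,2):-1/XOO/XOX/..X
[XOO/XOX/X..] end (terminal -1, O#2); searched XOO/XOX/... to 4

PV length from [XOO/XOX/...]: 1 ply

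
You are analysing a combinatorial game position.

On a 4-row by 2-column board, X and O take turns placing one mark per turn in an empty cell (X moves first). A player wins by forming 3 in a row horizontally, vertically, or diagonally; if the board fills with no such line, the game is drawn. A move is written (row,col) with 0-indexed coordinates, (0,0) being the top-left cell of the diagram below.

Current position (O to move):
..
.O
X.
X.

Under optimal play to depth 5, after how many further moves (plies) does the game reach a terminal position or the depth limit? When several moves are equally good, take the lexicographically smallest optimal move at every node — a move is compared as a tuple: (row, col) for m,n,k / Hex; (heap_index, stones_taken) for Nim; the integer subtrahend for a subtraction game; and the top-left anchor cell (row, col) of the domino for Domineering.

ply 1, O at ../.O/X./X. | (0,0)=-1→O./.O/X./X.; (0,1)=-1→.O/.O/X./X.; (1,0)=+0→../OO/X./X.*; (2,1)=-1→../.O/XO/X.; (3,1)=-1→../.O/X./XO
ply 2, X at ../OO/X./X. | (0,0)=-1→X./OO/X./X.; (0,1)=+0→.X/OO/X./X.*; (2,1)=+0→../OO/XX/X.; (3,1)=+0→../OO/X./XX
ply 3, O at .X/OO/X./X. | (0,0)=+0→OX/OO/X./X.*; (2,1)=+0→.X/OO/XO/X.; (3,1)=+0→.X/OO/X./XO
ply 4, X at OX/OO/X./X. | (2,1)=+0→OX/OO/XX/X.*; (3,1)=+0→OX/OO/X./XX
ply 5, O at OX/OO/XX/X. | (3,1)=+0→OX/OO/XX/XO*
ply 6: OX/OO/XX/XO is terminal +0 (X); from ../.O/X./X. depth 5

PV length from [../.O/X./X.]: 5 plies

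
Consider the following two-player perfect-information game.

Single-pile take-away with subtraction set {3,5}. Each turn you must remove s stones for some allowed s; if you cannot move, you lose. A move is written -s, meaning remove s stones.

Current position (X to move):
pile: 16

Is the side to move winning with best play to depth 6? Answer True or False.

[16] X move#1: -3:-1/13*, -5:-1/11
[13] O move#2: -3:+1/10*, -5:+1/8
[10] X move#3: -3:-1/7*, -5:-1/5
[7] O move#4: -3:-1/4, -5:+1/2*
[2] end (terminal -1, X#5); searched 16 to 6

X winning at [16]: False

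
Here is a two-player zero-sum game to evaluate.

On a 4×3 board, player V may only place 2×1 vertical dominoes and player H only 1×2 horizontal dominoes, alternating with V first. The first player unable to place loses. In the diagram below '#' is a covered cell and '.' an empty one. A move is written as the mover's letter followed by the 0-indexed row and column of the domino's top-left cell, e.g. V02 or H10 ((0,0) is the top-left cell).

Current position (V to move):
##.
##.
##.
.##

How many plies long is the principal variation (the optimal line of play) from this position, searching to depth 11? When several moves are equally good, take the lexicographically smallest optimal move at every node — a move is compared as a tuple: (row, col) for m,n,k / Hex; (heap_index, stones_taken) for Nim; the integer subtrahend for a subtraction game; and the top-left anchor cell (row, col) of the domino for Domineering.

PV length from [##./##./##./.##]: 1 ply

p1 V@[##./##./##./.##]: V02[###/###/##./.##]+1* V12[##./###/###/.##]+1
p2 H@[###/###/##./.##] terminal -1; root [##./##./##./.##] d11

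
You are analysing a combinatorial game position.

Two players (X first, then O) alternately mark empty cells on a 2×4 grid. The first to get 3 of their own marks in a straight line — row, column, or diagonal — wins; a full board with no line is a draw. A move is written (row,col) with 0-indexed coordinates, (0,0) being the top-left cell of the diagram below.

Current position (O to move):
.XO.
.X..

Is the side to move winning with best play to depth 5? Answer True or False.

O winning at [.XO./.X..]: False

[.XO./.X..] O move#1: (0,0):-1/OXO./.X.., (0,3):-1/.XOO/.X.., (1,0):+0/.XO./OX..*, (1,2):+0/.XO./.XO., (1,3):+0/.XO./.X.O
[.XO./OX..] X move#2: (0,0):+0/XXO./OX..*, (0,3):+0/.XOX/OX.., (1,2):+0/.XO./OXX., (1,3):+0/.XO./OX.X
[XXO./OX..] O move#3: (0,3):+0/XXOO/OX..*, (1,2):+0/XXO./OXO., (1,3):+0/XXO./OX.O
[XXOO/OX..] X move#4: (1,2):+0/XXOO/OXX.*, (1,3):+0/XXOO/OX.X
[XXOO/OXX.] O move#5: (1,3):+0/XXOO/OXXO*
[XXOO/OXXO] end (terminal +0, X#6); searched .XO./.X.. to 5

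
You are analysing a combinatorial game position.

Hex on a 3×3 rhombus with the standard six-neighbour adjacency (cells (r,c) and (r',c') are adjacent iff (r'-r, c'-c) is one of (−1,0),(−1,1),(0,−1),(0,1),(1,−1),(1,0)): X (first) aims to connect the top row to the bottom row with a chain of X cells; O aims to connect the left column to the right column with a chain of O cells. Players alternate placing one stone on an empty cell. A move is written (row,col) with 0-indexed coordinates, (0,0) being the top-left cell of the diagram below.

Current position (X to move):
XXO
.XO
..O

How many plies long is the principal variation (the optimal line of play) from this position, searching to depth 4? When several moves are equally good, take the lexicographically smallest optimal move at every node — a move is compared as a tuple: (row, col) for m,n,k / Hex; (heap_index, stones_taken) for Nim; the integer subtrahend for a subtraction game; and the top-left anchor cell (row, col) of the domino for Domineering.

PV length from [XXO/.XO/..O]: 3 plies

[XXO/.XO/..O] X move#1: (1,0):+1/XXO/XXO/..O*, (2,0):+1/XXO/.XO/X.O, (2,1):+1/XXO/.XO/.XO
[XXO/XXO/..O] O move#2: (2,0):-1/XXO/XXO/O.O*, (2,1):-1/XXO/XXO/.OO
[XXO/XXO/O.O] X move#3: (2,1):+1/XXO/XXO/OXO*
[XXO/XXO/OXO] end (terminal -1, O#4); searched XXO/.XO/..O to 4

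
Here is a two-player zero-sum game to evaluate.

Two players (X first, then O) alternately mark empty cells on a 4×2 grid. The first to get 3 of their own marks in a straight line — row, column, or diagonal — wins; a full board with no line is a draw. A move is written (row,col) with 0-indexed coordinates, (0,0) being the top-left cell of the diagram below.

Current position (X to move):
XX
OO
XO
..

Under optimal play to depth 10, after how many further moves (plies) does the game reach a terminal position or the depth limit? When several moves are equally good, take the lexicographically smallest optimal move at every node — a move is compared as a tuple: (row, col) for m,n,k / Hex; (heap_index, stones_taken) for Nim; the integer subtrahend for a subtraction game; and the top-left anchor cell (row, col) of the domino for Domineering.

PV length from [XX/OO/XO/..]: 2 plies

[XX/OO/XO/..] X move#1: (3,0):-1/XX/OO/XO/X., (3,1):+0/XX/OO/XO/.X*
[XX/OO/XO/.X] O move#2: (3,0):+0/XX/OO/XO/OX*
[XX/OO/XO/OX] end (terminal +0, X#3); searched XX/OO/XO/.. to 10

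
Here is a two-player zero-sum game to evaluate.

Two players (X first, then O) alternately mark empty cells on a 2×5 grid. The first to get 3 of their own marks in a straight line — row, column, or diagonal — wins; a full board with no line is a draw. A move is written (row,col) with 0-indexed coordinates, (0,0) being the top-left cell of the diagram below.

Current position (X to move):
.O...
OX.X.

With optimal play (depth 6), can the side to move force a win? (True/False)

X winning at [.O.../OX.X.]: True

ply 1, X at .O.../OX.X. | (0,0)=+0→XO.../OX.X.; (0,2)=+0→.OX../OX.X.; (0,3)=+0→.O.X./OX.X.; (0,4)=+0→.O..X/OX.X.; (1,2)=+1→.O.../OXXX.*; (1,4)=+0→.O.../OX.XX
ply 2: .O.../OXXX. is terminal -1 (O); from .O.../OX.X. depth 6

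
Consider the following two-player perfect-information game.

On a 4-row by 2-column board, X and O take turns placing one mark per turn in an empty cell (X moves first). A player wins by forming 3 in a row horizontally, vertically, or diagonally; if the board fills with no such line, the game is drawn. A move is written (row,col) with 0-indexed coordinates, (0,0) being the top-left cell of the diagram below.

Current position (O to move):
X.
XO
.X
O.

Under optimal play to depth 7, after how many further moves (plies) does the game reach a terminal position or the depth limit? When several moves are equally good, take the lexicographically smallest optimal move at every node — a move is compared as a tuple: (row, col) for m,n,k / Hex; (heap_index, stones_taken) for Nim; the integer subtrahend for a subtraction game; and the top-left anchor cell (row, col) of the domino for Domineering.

p1 O@[X./XO/.X/O.]: (0,1)[XO/XO/.X/O.]-1 (2,0)[X./XO/OX/O.]+0* (3,1)[X./XO/.X/OO]-1
p2 X@[X./XO/OX/O.]: (0,1)[XX/XO/OX/O.]+0* (3,1)[X./XO/OX/OX]+0
p3 O@[XX/XO/OX/O.]: (3,1)[XX/XO/OX/OO]+0*
p4 X@[XX/XO/OX/OO] terminal +0; root [X./XO/.X/O.] d7

PV length from [X./XO/.X/O.]: 3 plies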